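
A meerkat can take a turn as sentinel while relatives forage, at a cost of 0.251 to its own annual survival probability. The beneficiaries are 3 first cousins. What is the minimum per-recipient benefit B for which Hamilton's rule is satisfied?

0.6693

r to a first cousin = 1/8 (first cousins share one grandparent pair — two paths of length 4: r = 2·(1/2)^4 = 1/8).
Hamilton's rule with n recipients of equal r: n·r·B > C, so B > C/(n·r) = 0.251/(3·0.125) = 0.6693.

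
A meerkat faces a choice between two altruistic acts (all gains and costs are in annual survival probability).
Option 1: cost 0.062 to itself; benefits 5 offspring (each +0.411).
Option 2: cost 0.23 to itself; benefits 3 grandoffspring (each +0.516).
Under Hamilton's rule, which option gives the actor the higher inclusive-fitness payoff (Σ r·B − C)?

Option 1

Option 1: r to an offspring = 0.5.
Option 1: Σ r·B − C = (5·0.5·0.411) − 0.062 = 0.9655.
Option 2: r to a grandoffspring = 0.25.
Option 2: Σ r·B − C = (3·0.25·0.516) − 0.23 = 0.157.
Option 1 has the higher net inclusive-fitness payoff.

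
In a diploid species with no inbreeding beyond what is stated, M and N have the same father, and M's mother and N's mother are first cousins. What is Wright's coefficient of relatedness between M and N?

Relatedness sums over independent paths through distinct common ancestors.
M and N are related in two ways: half-sibs through their shared father (r = 1/4) and second cousins through their mothers (r = 1/32).
r = 1/4 + 1/32 = 9/32 = 0.28125.

0.28125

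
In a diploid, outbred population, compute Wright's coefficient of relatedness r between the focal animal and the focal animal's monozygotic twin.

Each parent–offspring link contributes a factor of 1/2, and independent paths through distinct common ancestors add.
Monozygotic twins share every allele identical by descent: r = 1.

1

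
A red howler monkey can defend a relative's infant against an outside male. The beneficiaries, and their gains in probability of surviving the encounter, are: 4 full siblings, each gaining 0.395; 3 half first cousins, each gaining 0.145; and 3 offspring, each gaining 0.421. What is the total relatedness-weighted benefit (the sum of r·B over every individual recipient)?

r to a full sibling = 1/2 (full sibs share both parents — two paths of length 2: r = 2·(1/2)^2 = 1/2).
r to a half first cousin = 1/16 (half first cousins share one grandparent — one path of length 4: r = (1/2)^4 = 1/16).
r to an offspring = 1/2 (one parent–offspring link: r = (1/2)^1 = 1/2).
Summing one r·B term per recipient: 4·0.5·0.395 + 3·0.0625·0.145 + 3·0.5·0.421 = 1.4486875.

1.4486875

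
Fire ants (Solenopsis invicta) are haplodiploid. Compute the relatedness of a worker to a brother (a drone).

Her haploid brother carries none of their father's genes and a random half of their mother's genome; that half matches the maternal half of her own genome with probability 1/2: r = 1/2 · 1/2 = 1/4.

0.25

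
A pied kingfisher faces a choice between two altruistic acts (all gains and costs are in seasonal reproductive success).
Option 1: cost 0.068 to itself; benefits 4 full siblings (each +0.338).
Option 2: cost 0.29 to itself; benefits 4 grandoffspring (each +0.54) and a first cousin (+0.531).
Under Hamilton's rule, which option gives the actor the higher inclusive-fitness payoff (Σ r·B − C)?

Option 1

Option 1: r to a full sibling = 0.5.
Option 1: Σ r·B − C = (4·0.5·0.338) − 0.068 = 0.608.
Option 2: r to a grandoffspring = 0.25.
Option 2: r to a first cousin = 0.125.
Option 2: Σ r·B − C = (4·0.25·0.54 + 1·0.125·0.531) − 0.29 = 0.316375.
Option 1 has the higher net inclusive-fitness payoff.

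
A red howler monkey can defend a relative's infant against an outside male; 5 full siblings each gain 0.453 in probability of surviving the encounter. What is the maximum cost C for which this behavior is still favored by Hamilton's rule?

1.1325

r to a full sibling = 0.5 (full sibs share both parents — two paths of length 2: r = 2·(1/2)^2 = 1/2).
Hamilton's rule: n·r·B > C, so the trait is favored while C < n·r·B = 5·0.5·0.453 = 1.1325.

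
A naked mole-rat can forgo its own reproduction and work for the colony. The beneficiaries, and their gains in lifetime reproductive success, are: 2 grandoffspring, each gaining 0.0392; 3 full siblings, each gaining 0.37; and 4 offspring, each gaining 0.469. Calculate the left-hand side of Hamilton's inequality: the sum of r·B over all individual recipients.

r to a grandoffspring = 1/4 (two parent–offspring links: r = (1/2)^2 = 1/4).
r to a full sibling = 0.5 (full sibs share both parents — two paths of length 2: r = 2·(1/2)^2 = 1/2).
r to an offspring = 0.5 (one parent–offspring link: r = (1/2)^1 = 1/2).
Summing one r·B term per recipient: 2·0.25·0.0392 + 3·0.5·0.37 + 4·0.5·0.469 = 1.5126.

1.5126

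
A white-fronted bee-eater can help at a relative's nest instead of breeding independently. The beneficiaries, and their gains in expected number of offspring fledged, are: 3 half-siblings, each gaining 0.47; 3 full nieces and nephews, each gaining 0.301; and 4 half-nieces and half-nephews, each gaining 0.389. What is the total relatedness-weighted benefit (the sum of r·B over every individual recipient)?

r to a half-sibling = 1/4 (half-sibs share one parent — one path of length 2: r = (1/2)^2 = 1/4).
r to a full niece or nephew = 1/4 (full aunt/uncle↔niece/nephew: two paths of length 3 through the shared grandparent pair: r = 2·(1/2)^3 = 1/4).
r to a half-niece or half-nephew = 1/8 (half-aunt/uncle↔niece/nephew: one path of length 3: r = (1/2)^3 = 1/8).
Summing one r·B term per recipient: 3·0.25·0.47 + 3·0.25·0.301 + 4·0.125·0.389 = 0.77275.

0.77275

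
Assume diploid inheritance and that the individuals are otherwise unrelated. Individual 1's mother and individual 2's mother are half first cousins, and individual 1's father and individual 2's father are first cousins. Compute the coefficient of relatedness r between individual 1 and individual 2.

Wright's path rule: contributions from independent ancestry routes add.
Individual 1 and individual 2 are related in two ways: half second cousins through their mothers (r = 1/64) and second cousins through their fathers (r = 1/32).
r = 1/64 + 1/32 = 3/64 = 0.046875.

0.046875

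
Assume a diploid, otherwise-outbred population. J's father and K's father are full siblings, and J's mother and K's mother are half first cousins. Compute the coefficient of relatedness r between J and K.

With two independent routes of shared ancestry, r is the sum of the two contributions.
J and K are related in two ways: first cousins through their fathers (r = 1/8) and half second cousins through their mothers (r = 1/64).
r = 1/8 + 1/64 = 9/64 = 0.140625.

0.140625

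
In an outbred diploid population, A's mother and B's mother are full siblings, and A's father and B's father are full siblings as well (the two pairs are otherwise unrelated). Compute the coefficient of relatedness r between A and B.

Wright's path rule: contributions from independent ancestry routes add.
A and B are related in two ways: first cousins through their mothers (r = 1/8) and first cousins through their fathers (r = 1/8) — i.e. double first cousins.
r = 1/8 + 1/8 = 1/4 = 0.25.

0.25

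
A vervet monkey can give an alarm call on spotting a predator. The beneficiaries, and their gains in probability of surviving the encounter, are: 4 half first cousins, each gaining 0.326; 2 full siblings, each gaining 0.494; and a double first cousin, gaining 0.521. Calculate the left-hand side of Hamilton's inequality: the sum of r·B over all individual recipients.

0.70575

r to a half first cousin = 0.0625 (half first cousins share one grandparent — one path of length 4: r = (1/2)^4 = 1/16).
r to a full sibling = 1/2 (full sibs share both parents — two paths of length 2: r = 2·(1/2)^2 = 1/2).
r to a double first cousin = 1/4 (double first cousins share both grandparent pairs — four paths of length 4: r = 4·(1/2)^4 = 1/4).
Summing one r·B term per recipient: 4·0.0625·0.326 + 2·0.5·0.494 + 1·0.25·0.521 = 0.70575.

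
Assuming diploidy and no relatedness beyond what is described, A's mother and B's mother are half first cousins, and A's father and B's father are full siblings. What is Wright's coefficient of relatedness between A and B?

0.140625

Relatedness sums over independent paths through distinct common ancestors.
A and B are related in two ways: half second cousins through their mothers (r = 1/64) and first cousins through their fathers (r = 1/8).
r = 1/64 + 1/8 = 9/64 = 0.140625.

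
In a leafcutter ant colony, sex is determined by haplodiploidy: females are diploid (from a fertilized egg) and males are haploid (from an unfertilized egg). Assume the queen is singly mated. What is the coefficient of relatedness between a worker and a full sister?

0.75

Haplodiploid full sisters inherit their father's entire haploid genome identically (contributing 1/2) and on average half of their mother's contribution (1/2 · 1/2 = 1/4); r = 1/2 + 1/4 = 3/4.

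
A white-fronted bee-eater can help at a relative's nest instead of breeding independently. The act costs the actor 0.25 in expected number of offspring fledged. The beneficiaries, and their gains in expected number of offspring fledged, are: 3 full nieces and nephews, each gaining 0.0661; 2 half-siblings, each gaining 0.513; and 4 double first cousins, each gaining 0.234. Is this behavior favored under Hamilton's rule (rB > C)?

Hamilton's rule: the trait is favored when the sum of r·B over every recipient exceeds the actor's cost C.
r to a full niece or nephew = 1/4 (full aunt/uncle↔niece/nephew: two paths of length 3 through the shared grandparent pair: r = 2·(1/2)^3 = 1/4).
r to a half-sibling = 1/4 (half-sibs share one parent — one path of length 2: r = (1/2)^2 = 1/4).
r to a double first cousin = 0.25 (double first cousins share both grandparent pairs — four paths of length 4: r = 4·(1/2)^4 = 1/4).
Summing one r·B term per recipient: 3·0.25·0.0661 + 2·0.25·0.513 + 4·0.25·0.234 = 0.540075.
0.540075 > 0.25: the indirect benefit exceeds the cost.

Yes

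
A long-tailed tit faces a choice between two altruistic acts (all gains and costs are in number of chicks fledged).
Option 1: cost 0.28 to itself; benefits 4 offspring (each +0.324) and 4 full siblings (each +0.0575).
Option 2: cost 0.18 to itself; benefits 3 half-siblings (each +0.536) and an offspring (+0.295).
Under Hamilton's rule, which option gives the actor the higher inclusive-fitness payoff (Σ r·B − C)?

Option 1: r to an offspring = 0.5.
Option 1: r to a full sibling = 0.5.
Option 1: Σ r·B − C = (4·0.5·0.324 + 4·0.5·0.0575) − 0.28 = 0.483.
Option 2: r to a half-sibling = 0.25.
Option 2: r to an offspring = 0.5.
Option 2: Σ r·B − C = (3·0.25·0.536 + 1·0.5·0.295) − 0.18 = 0.3695.
Option 1 has the higher net inclusive-fitness payoff.

Option 1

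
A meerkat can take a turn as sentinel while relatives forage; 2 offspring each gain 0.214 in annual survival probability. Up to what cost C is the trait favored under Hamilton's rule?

0.214

r to an offspring = 1/2 (one parent–offspring link: r = (1/2)^1 = 1/2).
Hamilton's rule: n·r·B > C, so the trait is favored while C < n·r·B = 2·0.5·0.214 = 0.214.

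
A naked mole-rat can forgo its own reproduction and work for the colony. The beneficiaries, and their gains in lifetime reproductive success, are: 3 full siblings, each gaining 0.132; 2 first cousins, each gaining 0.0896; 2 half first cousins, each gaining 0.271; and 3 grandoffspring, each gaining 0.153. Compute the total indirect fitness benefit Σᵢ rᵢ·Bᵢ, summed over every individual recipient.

r to a full sibling = 1/2 (full sibs share both parents — two paths of length 2: r = 2·(1/2)^2 = 1/2).
r to a first cousin = 0.125 (first cousins share one grandparent pair — two paths of length 4: r = 2·(1/2)^4 = 1/8).
r to a half first cousin = 1/16 (half first cousins share one grandparent — one path of length 4: r = (1/2)^4 = 1/16).
r to a grandoffspring = 1/4 (two parent–offspring links: r = (1/2)^2 = 1/4).
Summing one r·B term per recipient: 3·0.5·0.132 + 2·0.125·0.0896 + 2·0.0625·0.271 + 3·0.25·0.153 = 0.369025.

0.369025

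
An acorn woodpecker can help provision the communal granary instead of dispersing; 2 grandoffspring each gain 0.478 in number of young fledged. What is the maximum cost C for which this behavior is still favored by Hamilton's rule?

0.239

r to a grandoffspring = 1/4 (two parent–offspring links: r = (1/2)^2 = 1/4).
Hamilton's rule: n·r·B > C, so the trait is favored while C < n·r·B = 2·0.25·0.478 = 0.239.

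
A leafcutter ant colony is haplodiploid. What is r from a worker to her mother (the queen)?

0.5

One meiotic link between diploid queen and diploid daughter: r = 1/2.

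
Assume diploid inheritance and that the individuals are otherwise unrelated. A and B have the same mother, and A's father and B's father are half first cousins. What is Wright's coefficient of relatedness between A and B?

Wright's path rule: contributions from independent ancestry routes add.
A and B are related in two ways: half-sibs through their shared mother (r = 1/4) and half second cousins through their fathers (r = 1/64).
r = 1/4 + 1/64 = 0.265625.

0.265625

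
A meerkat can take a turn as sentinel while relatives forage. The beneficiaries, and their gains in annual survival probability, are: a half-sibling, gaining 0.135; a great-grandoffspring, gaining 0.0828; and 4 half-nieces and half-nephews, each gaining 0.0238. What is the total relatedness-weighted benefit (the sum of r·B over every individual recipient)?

r to a half-sibling = 1/4 (half-sibs share one parent — one path of length 2: r = (1/2)^2 = 1/4).
r to a great-grandoffspring = 0.125 (three parent–offspring links: r = (1/2)^3 = 1/8).
r to a half-niece or half-nephew = 0.125 (half-aunt/uncle↔niece/nephew: one path of length 3: r = (1/2)^3 = 1/8).
Summing one r·B term per recipient: 1·0.25·0.135 + 1·0.125·0.0828 + 4·0.125·0.0238 = 0.056.

0.056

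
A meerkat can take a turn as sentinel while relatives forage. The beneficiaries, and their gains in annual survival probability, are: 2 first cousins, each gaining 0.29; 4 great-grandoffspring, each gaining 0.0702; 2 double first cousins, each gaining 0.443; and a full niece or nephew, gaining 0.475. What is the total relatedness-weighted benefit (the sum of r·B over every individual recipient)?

0.44785

r to a first cousin = 0.125 (first cousins share one grandparent pair — two paths of length 4: r = 2·(1/2)^4 = 1/8).
r to a great-grandoffspring = 1/8 (three parent–offspring links: r = (1/2)^3 = 1/8).
r to a double first cousin = 0.25 (double first cousins share both grandparent pairs — four paths of length 4: r = 4·(1/2)^4 = 1/4).
r to a full niece or nephew = 0.25 (full aunt/uncle↔niece/nephew: two paths of length 3 through the shared grandparent pair: r = 2·(1/2)^3 = 1/4).
Summing one r·B term per recipient: 2·0.125·0.29 + 4·0.125·0.0702 + 2·0.25·0.443 + 1·0.25·0.475 = 0.44785.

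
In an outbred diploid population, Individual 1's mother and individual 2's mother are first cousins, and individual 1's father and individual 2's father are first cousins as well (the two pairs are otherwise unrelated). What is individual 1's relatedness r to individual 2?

Relatedness sums over independent paths through distinct common ancestors.
Individual 1 and individual 2 are related in two ways: second cousins through their mothers (r = 1/32) and second cousins through their fathers (r = 1/32).
r = 1/32 + 1/32 = 1/16 = 0.0625.

0.0625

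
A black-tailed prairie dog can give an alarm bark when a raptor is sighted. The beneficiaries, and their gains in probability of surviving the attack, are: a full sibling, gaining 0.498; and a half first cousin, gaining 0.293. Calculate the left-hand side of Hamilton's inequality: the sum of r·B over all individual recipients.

r to a full sibling = 0.5 (full sibs share both parents — two paths of length 2: r = 2·(1/2)^2 = 1/2).
r to a half first cousin = 0.0625 (half first cousins share one grandparent — one path of length 4: r = (1/2)^4 = 1/16).
Summing one r·B term per recipient: 1·0.5·0.498 + 1·0.0625·0.293 = 0.2673125.

0.2673125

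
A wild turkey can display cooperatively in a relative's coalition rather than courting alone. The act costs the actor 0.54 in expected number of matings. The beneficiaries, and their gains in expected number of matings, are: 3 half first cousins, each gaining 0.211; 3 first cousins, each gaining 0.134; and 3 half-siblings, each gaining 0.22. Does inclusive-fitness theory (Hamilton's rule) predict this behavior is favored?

No

Hamilton's rule: the trait is favored when the sum of r·B over every recipient exceeds the actor's cost C.
r to a half first cousin = 0.0625 (half first cousins share one grandparent — one path of length 4: r = (1/2)^4 = 1/16).
r to a first cousin = 1/8 (first cousins share one grandparent pair — two paths of length 4: r = 2·(1/2)^4 = 1/8).
r to a half-sibling = 0.25 (half-sibs share one parent — one path of length 2: r = (1/2)^2 = 1/4).
Summing one r·B term per recipient: 3·0.0625·0.211 + 3·0.125·0.134 + 3·0.25·0.22 = 0.2548125.
0.2548125 < 0.54: the indirect benefit is less than the cost.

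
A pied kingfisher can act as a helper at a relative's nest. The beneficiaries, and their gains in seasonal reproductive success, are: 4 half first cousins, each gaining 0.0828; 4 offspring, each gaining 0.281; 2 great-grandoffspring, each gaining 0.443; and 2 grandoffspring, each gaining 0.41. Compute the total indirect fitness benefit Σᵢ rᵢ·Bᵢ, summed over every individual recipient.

r to a half first cousin = 0.0625 (half first cousins share one grandparent — one path of length 4: r = (1/2)^4 = 1/16).
r to an offspring = 1/2 (one parent–offspring link: r = (1/2)^1 = 1/2).
r to a great-grandoffspring = 1/8 (three parent–offspring links: r = (1/2)^3 = 1/8).
r to a grandoffspring = 0.25 (two parent–offspring links: r = (1/2)^2 = 1/4).
Summing one r·B term per recipient: 4·0.0625·0.0828 + 4·0.5·0.281 + 2·0.125·0.443 + 2·0.25·0.41 = 0.89845.

0.89845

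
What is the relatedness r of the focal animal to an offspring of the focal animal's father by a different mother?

0.25

Each parent–offspring link contributes a factor of 1/2, and independent paths through distinct common ancestors add.
Half-sibs share one parent — one path of length 2: r = (1/2)^2 = 1/4.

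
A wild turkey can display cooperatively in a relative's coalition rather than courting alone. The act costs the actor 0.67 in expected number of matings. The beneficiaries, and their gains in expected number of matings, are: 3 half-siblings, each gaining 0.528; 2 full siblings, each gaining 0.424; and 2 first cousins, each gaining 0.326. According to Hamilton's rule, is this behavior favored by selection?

Hamilton's rule: the trait is favored when the sum of r·B over every recipient exceeds the actor's cost C.
r to a half-sibling = 1/4 (half-sibs share one parent — one path of length 2: r = (1/2)^2 = 1/4).
r to a full sibling = 1/2 (full sibs share both parents — two paths of length 2: r = 2·(1/2)^2 = 1/2).
r to a first cousin = 1/8 (first cousins share one grandparent pair — two paths of length 4: r = 2·(1/2)^4 = 1/8).
Summing one r·B term per recipient: 3·0.25·0.528 + 2·0.5·0.424 + 2·0.125·0.326 = 0.9015.
0.9015 > 0.67: the indirect benefit exceeds the cost.

Yes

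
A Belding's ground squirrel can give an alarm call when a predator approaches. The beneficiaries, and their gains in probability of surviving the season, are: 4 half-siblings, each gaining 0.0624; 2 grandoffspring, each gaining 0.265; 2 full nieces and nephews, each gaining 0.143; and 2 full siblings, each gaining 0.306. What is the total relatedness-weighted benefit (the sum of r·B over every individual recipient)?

0.5724

r to a half-sibling = 1/4 (half-sibs share one parent — one path of length 2: r = (1/2)^2 = 1/4).
r to a grandoffspring = 1/4 (two parent–offspring links: r = (1/2)^2 = 1/4).
r to a full niece or nephew = 1/4 (full aunt/uncle↔niece/nephew: two paths of length 3 through the shared grandparent pair: r = 2·(1/2)^3 = 1/4).
r to a full sibling = 0.5 (full sibs share both parents — two paths of length 2: r = 2·(1/2)^2 = 1/2).
Summing one r·B term per recipient: 4·0.25·0.0624 + 2·0.25·0.265 + 2·0.25·0.143 + 2·0.5·0.306 = 0.5724.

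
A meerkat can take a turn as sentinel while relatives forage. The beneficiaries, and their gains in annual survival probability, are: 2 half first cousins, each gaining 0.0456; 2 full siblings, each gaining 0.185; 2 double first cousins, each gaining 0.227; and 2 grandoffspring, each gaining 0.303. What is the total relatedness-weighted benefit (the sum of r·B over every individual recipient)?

r to a half first cousin = 1/16 (half first cousins share one grandparent — one path of length 4: r = (1/2)^4 = 1/16).
r to a full sibling = 1/2 (full sibs share both parents — two paths of length 2: r = 2·(1/2)^2 = 1/2).
r to a double first cousin = 1/4 (double first cousins share both grandparent pairs — four paths of length 4: r = 4·(1/2)^4 = 1/4).
r to a grandoffspring = 1/4 (two parent–offspring links: r = (1/2)^2 = 1/4).
Summing one r·B term per recipient: 2·0.0625·0.0456 + 2·0.5·0.185 + 2·0.25·0.227 + 2·0.25·0.303 = 0.4557.

0.4557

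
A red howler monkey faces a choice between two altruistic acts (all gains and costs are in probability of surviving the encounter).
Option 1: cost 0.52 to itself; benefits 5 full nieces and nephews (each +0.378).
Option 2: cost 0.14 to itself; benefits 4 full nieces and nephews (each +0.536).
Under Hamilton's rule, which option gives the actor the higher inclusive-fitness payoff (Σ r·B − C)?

Option 2

Option 1: r to a full niece or nephew = 0.25.
Option 1: Σ r·B − C = (5·0.25·0.378) − 0.52 = -0.0475.
Option 2: r to a full niece or nephew = 0.25.
Option 2: Σ r·B − C = (4·0.25·0.536) − 0.14 = 0.396.
Option 2 has the higher net inclusive-fitness payoff.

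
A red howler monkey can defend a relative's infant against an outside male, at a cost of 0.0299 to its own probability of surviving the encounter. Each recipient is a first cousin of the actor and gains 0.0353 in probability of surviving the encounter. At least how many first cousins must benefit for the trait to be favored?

r to a first cousin = 1/8 (first cousins share one grandparent pair — two paths of length 4: r = 2·(1/2)^4 = 1/8).
Hamilton's rule: n·r·B > C  ⇒  n > C/(r·B) = 0.0299/(0.125·0.0353) = 6.776.
The smallest integer exceeding 6.776 is 7.

7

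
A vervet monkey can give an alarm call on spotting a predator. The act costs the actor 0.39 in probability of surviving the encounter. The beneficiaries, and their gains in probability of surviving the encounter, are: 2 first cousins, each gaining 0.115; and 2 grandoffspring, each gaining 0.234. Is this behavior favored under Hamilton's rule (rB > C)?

No

Hamilton's rule: the trait is favored when the sum of r·B over every recipient exceeds the actor's cost C.
r to a first cousin = 1/8 (first cousins share one grandparent pair — two paths of length 4: r = 2·(1/2)^4 = 1/8).
r to a grandoffspring = 0.25 (two parent–offspring links: r = (1/2)^2 = 1/4).
Summing one r·B term per recipient: 2·0.125·0.115 + 2·0.25·0.234 = 0.14575.
0.14575 < 0.39: the indirect benefit is less than the cost.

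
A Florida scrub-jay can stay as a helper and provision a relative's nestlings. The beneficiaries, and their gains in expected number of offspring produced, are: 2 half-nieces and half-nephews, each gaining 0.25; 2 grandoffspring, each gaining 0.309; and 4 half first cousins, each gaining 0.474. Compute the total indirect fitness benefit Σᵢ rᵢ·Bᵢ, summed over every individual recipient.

0.3355

r to a half-niece or half-nephew = 0.125 (half-aunt/uncle↔niece/nephew: one path of length 3: r = (1/2)^3 = 1/8).
r to a grandoffspring = 0.25 (two parent–offspring links: r = (1/2)^2 = 1/4).
r to a half first cousin = 1/16 (half first cousins share one grandparent — one path of length 4: r = (1/2)^4 = 1/16).
Summing one r·B term per recipient: 2·0.125·0.25 + 2·0.25·0.309 + 4·0.0625·0.474 = 0.3355.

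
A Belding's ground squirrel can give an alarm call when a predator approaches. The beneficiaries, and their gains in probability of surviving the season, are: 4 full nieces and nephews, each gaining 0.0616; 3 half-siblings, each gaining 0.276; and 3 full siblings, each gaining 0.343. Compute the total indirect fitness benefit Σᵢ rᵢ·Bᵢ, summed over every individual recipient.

r to a full niece or nephew = 0.25 (full aunt/uncle↔niece/nephew: two paths of length 3 through the shared grandparent pair: r = 2·(1/2)^3 = 1/4).
r to a half-sibling = 1/4 (half-sibs share one parent — one path of length 2: r = (1/2)^2 = 1/4).
r to a full sibling = 0.5 (full sibs share both parents — two paths of length 2: r = 2·(1/2)^2 = 1/2).
Summing one r·B term per recipient: 4·0.25·0.0616 + 3·0.25·0.276 + 3·0.5·0.343 = 0.7831.

0.7831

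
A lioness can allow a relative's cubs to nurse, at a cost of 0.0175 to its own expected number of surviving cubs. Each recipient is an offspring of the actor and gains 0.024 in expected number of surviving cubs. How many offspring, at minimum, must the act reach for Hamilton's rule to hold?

2

r to an offspring = 0.5 (one parent–offspring link: r = (1/2)^1 = 1/2).
Hamilton's rule: n·r·B > C  ⇒  n > C/(r·B) = 0.0175/(0.5·0.024) = 1.458.
The smallest integer exceeding 1.458 is 2.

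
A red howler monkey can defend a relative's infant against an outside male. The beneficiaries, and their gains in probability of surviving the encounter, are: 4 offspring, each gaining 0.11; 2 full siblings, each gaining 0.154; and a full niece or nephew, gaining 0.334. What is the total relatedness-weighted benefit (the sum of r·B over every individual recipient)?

r to an offspring = 1/2 (one parent–offspring link: r = (1/2)^1 = 1/2).
r to a full sibling = 0.5 (full sibs share both parents — two paths of length 2: r = 2·(1/2)^2 = 1/2).
r to a full niece or nephew = 1/4 (full aunt/uncle↔niece/nephew: two paths of length 3 through the shared grandparent pair: r = 2·(1/2)^3 = 1/4).
Summing one r·B term per recipient: 4·0.5·0.11 + 2·0.5·0.154 + 1·0.25·0.334 = 0.4575.

0.4575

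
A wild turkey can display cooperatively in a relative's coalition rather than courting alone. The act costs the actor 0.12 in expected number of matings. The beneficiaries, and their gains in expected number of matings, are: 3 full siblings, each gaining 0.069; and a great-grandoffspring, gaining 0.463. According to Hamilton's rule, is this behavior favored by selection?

Yes

Hamilton's rule: the trait is favored when the sum of r·B over every recipient exceeds the actor's cost C.
r to a full sibling = 1/2 (full sibs share both parents — two paths of length 2: r = 2·(1/2)^2 = 1/2).
r to a great-grandoffspring = 0.125 (three parent–offspring links: r = (1/2)^3 = 1/8).
Summing one r·B term per recipient: 3·0.5·0.069 + 1·0.125·0.463 = 0.161375.
0.161375 > 0.12: the indirect benefit exceeds the cost.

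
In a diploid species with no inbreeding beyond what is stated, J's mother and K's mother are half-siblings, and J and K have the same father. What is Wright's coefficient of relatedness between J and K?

0.3125

Wright's path rule: contributions from independent ancestry routes add.
J and K are related in two ways: half first cousins through their mothers (r = 1/16) and half-sibs through their shared father (r = 1/4).
r = 1/16 + 1/4 = 5/16 = 0.3125.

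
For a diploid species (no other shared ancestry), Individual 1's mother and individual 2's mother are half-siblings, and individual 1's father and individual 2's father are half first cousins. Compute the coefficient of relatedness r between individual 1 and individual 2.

Independent pedigree routes through distinct common ancestors add.
Individual 1 and individual 2 are related in two ways: half first cousins through their mothers (r = 1/16) and half second cousins through their fathers (r = 1/64).
r = 1/16 + 1/64 = 0.078125.

0.078125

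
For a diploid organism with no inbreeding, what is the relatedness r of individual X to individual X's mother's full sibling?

Each parent–offspring link contributes a factor of 1/2, and independent paths through distinct common ancestors add.
Full aunt/uncle↔niece/nephew: two paths of length 3 through the shared grandparent pair: r = 2·(1/2)^3 = 1/4.

0.25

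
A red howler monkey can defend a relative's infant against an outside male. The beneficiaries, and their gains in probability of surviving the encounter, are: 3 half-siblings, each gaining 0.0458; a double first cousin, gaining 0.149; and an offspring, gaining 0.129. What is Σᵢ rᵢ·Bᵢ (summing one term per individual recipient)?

0.1361

r to a half-sibling = 1/4 (half-sibs share one parent — one path of length 2: r = (1/2)^2 = 1/4).
r to a double first cousin = 1/4 (double first cousins share both grandparent pairs — four paths of length 4: r = 4·(1/2)^4 = 1/4).
r to an offspring = 0.5 (one parent–offspring link: r = (1/2)^1 = 1/2).
Summing one r·B term per recipient: 3·0.25·0.0458 + 1·0.25·0.149 + 1·0.5·0.129 = 0.1361.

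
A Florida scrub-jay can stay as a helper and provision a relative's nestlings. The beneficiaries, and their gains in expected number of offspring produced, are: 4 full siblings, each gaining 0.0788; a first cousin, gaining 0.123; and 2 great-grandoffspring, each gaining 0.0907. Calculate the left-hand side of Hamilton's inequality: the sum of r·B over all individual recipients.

0.19565

r to a full sibling = 0.5 (full sibs share both parents — two paths of length 2: r = 2·(1/2)^2 = 1/2).
r to a first cousin = 0.125 (first cousins share one grandparent pair — two paths of length 4: r = 2·(1/2)^4 = 1/8).
r to a great-grandoffspring = 1/8 (three parent–offspring links: r = (1/2)^3 = 1/8).
Summing one r·B term per recipient: 4·0.5·0.0788 + 1·0.125·0.123 + 2·0.125·0.0907 = 0.19565.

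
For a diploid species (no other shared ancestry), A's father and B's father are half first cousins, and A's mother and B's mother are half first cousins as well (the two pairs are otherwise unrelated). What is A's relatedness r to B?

Independent pedigree routes through distinct common ancestors add.
A and B are related in two ways: half second cousins through their fathers (r = 1/64) and half second cousins through their mothers (r = 1/64).
r = 1/64 + 1/64 = 1/32 = 0.03125.

0.03125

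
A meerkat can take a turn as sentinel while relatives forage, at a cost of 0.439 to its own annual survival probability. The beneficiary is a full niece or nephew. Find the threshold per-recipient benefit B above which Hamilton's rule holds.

r to a full niece or nephew = 1/4 (full aunt/uncle↔niece/nephew: two paths of length 3 through the shared grandparent pair: r = 2·(1/2)^3 = 1/4).
Hamilton's rule with n recipients of equal r: n·r·B > C, so B > C/(n·r) = 0.439/(1·0.25) = 1.756.

1.756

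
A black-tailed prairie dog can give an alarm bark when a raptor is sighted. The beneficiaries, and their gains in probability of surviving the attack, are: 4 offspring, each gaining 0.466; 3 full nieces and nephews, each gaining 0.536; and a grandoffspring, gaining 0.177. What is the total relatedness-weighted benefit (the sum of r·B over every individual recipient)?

r to an offspring = 1/2 (one parent–offspring link: r = (1/2)^1 = 1/2).
r to a full niece or nephew = 0.25 (full aunt/uncle↔niece/nephew: two paths of length 3 through the shared grandparent pair: r = 2·(1/2)^3 = 1/4).
r to a grandoffspring = 1/4 (two parent–offspring links: r = (1/2)^2 = 1/4).
Summing one r·B term per recipient: 4·0.5·0.466 + 3·0.25·0.536 + 1·0.25·0.177 = 1.37825.

1.37825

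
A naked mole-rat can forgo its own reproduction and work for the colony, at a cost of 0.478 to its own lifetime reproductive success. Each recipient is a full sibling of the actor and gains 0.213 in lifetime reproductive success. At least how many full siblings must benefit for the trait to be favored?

r to a full sibling = 1/2 (full sibs share both parents — two paths of length 2: r = 2·(1/2)^2 = 1/2).
Hamilton's rule: n·r·B > C  ⇒  n > C/(r·B) = 0.478/(0.5·0.213) = 4.488.
The smallest integer exceeding 4.488 is 5.

5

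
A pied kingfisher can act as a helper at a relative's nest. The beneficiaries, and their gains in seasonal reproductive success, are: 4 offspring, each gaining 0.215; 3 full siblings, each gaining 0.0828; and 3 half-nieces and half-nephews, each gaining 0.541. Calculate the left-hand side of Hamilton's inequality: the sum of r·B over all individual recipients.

0.757075

r to an offspring = 0.5 (one parent–offspring link: r = (1/2)^1 = 1/2).
r to a full sibling = 1/2 (full sibs share both parents — two paths of length 2: r = 2·(1/2)^2 = 1/2).
r to a half-niece or half-nephew = 1/8 (half-aunt/uncle↔niece/nephew: one path of length 3: r = (1/2)^3 = 1/8).
Summing one r·B term per recipient: 4·0.5·0.215 + 3·0.5·0.0828 + 3·0.125·0.541 = 0.757075.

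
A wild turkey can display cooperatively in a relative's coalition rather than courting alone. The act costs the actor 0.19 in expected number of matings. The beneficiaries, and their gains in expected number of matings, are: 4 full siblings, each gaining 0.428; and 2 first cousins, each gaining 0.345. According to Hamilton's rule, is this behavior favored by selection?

Hamilton's rule: the trait is favored when the sum of r·B over every recipient exceeds the actor's cost C.
r to a full sibling = 0.5 (full sibs share both parents — two paths of length 2: r = 2·(1/2)^2 = 1/2).
r to a first cousin = 1/8 (first cousins share one grandparent pair — two paths of length 4: r = 2·(1/2)^4 = 1/8).
Summing one r·B term per recipient: 4·0.5·0.428 + 2·0.125·0.345 = 0.94225.
0.94225 > 0.19: the indirect benefit exceeds the cost.

Yes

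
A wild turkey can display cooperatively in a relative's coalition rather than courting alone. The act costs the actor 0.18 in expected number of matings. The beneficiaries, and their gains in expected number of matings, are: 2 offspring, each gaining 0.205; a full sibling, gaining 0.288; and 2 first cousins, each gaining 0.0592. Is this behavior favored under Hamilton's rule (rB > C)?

Hamilton's rule: the trait is favored when the sum of r·B over every recipient exceeds the actor's cost C.
r to an offspring = 0.5 (one parent–offspring link: r = (1/2)^1 = 1/2).
r to a full sibling = 0.5 (full sibs share both parents — two paths of length 2: r = 2·(1/2)^2 = 1/2).
r to a first cousin = 1/8 (first cousins share one grandparent pair — two paths of length 4: r = 2·(1/2)^4 = 1/8).
Summing one r·B term per recipient: 2·0.5·0.205 + 1·0.5·0.288 + 2·0.125·0.0592 = 0.3638.
0.3638 > 0.18: the indirect benefit exceeds the cost.

Yes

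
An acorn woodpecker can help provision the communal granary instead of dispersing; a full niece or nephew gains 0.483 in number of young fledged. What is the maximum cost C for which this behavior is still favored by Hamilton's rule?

0.12075

r to a full niece or nephew = 0.25 (full aunt/uncle↔niece/nephew: two paths of length 3 through the shared grandparent pair: r = 2·(1/2)^3 = 1/4).
Hamilton's rule: n·r·B > C, so the trait is favored while C < n·r·B = 1·0.25·0.483 = 0.12075.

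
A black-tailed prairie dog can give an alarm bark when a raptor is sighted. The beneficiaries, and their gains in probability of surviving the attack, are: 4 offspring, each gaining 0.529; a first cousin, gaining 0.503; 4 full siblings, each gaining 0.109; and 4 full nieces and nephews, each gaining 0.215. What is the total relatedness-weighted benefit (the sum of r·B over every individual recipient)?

1.553875

r to an offspring = 1/2 (one parent–offspring link: r = (1/2)^1 = 1/2).
r to a first cousin = 0.125 (first cousins share one grandparent pair — two paths of length 4: r = 2·(1/2)^4 = 1/8).
r to a full sibling = 0.5 (full sibs share both parents — two paths of length 2: r = 2·(1/2)^2 = 1/2).
r to a full niece or nephew = 0.25 (full aunt/uncle↔niece/nephew: two paths of length 3 through the shared grandparent pair: r = 2·(1/2)^3 = 1/4).
Summing one r·B term per recipient: 4·0.5·0.529 + 1·0.125·0.503 + 4·0.5·0.109 + 4·0.25·0.215 = 1.553875.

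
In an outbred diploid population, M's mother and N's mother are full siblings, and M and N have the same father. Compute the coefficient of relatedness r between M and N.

0.375

Relatedness sums over independent paths through distinct common ancestors.
M and N are related in two ways: first cousins through their mothers (r = 1/8) and half-sibs through their shared father (r = 1/4).
r = 1/8 + 1/4 = 0.375.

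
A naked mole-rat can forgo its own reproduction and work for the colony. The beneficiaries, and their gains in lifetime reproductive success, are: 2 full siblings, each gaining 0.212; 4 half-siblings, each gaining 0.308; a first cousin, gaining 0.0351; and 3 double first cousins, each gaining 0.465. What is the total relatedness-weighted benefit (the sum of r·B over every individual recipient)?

0.8731375

r to a full sibling = 1/2 (full sibs share both parents — two paths of length 2: r = 2·(1/2)^2 = 1/2).
r to a half-sibling = 1/4 (half-sibs share one parent — one path of length 2: r = (1/2)^2 = 1/4).
r to a first cousin = 0.125 (first cousins share one grandparent pair — two paths of length 4: r = 2·(1/2)^4 = 1/8).
r to a double first cousin = 1/4 (double first cousins share both grandparent pairs — four paths of length 4: r = 4·(1/2)^4 = 1/4).
Summing one r·B term per recipient: 2·0.5·0.212 + 4·0.25·0.308 + 1·0.125·0.0351 + 3·0.25·0.465 = 0.8731375.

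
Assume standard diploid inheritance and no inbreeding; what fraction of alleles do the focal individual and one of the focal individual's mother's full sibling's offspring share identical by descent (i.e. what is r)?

Each parent–offspring link contributes a factor of 1/2, and independent paths through distinct common ancestors add.
First cousins share one grandparent pair — two paths of length 4: r = 2·(1/2)^4 = 1/8.

0.125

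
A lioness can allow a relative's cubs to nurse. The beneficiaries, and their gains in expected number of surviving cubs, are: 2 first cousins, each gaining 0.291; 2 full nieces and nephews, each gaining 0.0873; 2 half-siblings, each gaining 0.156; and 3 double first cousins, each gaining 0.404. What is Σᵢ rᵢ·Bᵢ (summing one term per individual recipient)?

r to a first cousin = 1/8 (first cousins share one grandparent pair — two paths of length 4: r = 2·(1/2)^4 = 1/8).
r to a full niece or nephew = 0.25 (full aunt/uncle↔niece/nephew: two paths of length 3 through the shared grandparent pair: r = 2·(1/2)^3 = 1/4).
r to a half-sibling = 1/4 (half-sibs share one parent — one path of length 2: r = (1/2)^2 = 1/4).
r to a double first cousin = 0.25 (double first cousins share both grandparent pairs — four paths of length 4: r = 4·(1/2)^4 = 1/4).
Summing one r·B term per recipient: 2·0.125·0.291 + 2·0.25·0.0873 + 2·0.25·0.156 + 3·0.25·0.404 = 0.4974.

0.4974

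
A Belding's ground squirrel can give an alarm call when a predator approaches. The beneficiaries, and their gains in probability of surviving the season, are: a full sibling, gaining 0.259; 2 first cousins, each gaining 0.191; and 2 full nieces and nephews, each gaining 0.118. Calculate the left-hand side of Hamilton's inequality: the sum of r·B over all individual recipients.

0.23625

r to a full sibling = 1/2 (full sibs share both parents — two paths of length 2: r = 2·(1/2)^2 = 1/2).
r to a first cousin = 0.125 (first cousins share one grandparent pair — two paths of length 4: r = 2·(1/2)^4 = 1/8).
r to a full niece or nephew = 0.25 (full aunt/uncle↔niece/nephew: two paths of length 3 through the shared grandparent pair: r = 2·(1/2)^3 = 1/4).
Summing one r·B term per recipient: 1·0.5·0.259 + 2·0.125·0.191 + 2·0.25·0.118 = 0.23625.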